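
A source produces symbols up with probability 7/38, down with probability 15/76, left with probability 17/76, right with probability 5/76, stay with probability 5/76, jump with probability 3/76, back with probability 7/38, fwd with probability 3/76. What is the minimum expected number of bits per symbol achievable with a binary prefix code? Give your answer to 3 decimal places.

Repeatedly combine the two least-probable nodes; the expected code length is the sum of the merged weights.
merge 3/76 + 3/76 → 3/38
merge 5/76 + 5/76 → 5/38
merge 3/38 + 5/38 → 4/19
merge 7/38 + 7/38 → 7/19
merge 15/76 + 4/19 → 31/76
merge 17/76 + 7/19 → 45/76
merge 31/76 + 45/76 → 1
L = 3/38 + 5/38 + 4/19 + 7/19 + 31/76 + 45/76 + 1 = 53/19 ≈ 2.789 bits/symbol.

2.789 bits/symbol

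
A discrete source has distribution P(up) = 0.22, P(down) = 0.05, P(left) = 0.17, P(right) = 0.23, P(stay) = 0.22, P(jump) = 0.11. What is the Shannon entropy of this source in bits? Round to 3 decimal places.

H = −Σ pᵢ log₂ pᵢ.
−0.22·log₂(0.22) = 0.4806
−0.05·log₂(0.05) = 0.2161
−0.17·log₂(0.17) = 0.4346
−0.23·log₂(0.23) = 0.4877
−0.22·log₂(0.22) = 0.4806
−0.11·log₂(0.11) = 0.3503
Sum ≈ 2.4498 → 2.450 bits.

2.450 bits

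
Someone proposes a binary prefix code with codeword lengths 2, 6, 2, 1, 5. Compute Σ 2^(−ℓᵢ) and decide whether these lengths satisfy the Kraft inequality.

With common denominator 2^6 = 64: Σ 2^(−ℓᵢ) = 16/64 + 1/64 + 16/64 + 32/64 + 2/64 = 67/64 = 1.046875.
Kraft's inequality requires Σ ≤ 1; here Σ = 1.046875 > 1, so no such prefix code exists.

1.046875; no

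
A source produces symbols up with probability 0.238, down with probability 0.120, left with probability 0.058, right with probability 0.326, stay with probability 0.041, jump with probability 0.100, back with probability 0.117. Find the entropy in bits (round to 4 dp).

H = −Σ pᵢ log₂ pᵢ.
−0.238·log₂(0.238) = 0.4929
−0.120·log₂(0.120) = 0.3671
−0.058·log₂(0.058) = 0.2383
−0.326·log₂(0.326) = 0.5272
−0.041·log₂(0.041) = 0.1889
−0.100·log₂(0.100) = 0.3322
−0.117·log₂(0.117) = 0.3622
Sum ≈ 2.5087 → 2.5087 bits.

2.5087 bits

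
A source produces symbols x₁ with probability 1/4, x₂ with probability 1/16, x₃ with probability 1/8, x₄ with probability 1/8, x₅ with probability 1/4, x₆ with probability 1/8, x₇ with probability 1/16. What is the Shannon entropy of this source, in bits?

Each probability is a power of 1/2, so log₂(1/p) is an integer.
H = Σ p·log₂(1/p) = 1/4·2 + 1/16·4 + 1/8·3 + 1/8·3 + 1/4·2 + 1/8·3 + 1/16·4 = 2.625 bits.

2.625 bits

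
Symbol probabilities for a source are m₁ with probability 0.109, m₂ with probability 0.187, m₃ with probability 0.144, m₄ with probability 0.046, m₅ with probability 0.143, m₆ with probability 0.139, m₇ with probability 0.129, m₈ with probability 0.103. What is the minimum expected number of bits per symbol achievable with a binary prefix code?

2.962 bits/symbol

Repeatedly combine the two least-probable nodes; the expected code length is the sum of the merged weights.
merge 23/500 + 103/1000 → 149/1000
merge 109/1000 + 129/1000 → 119/500
merge 139/1000 + 143/1000 → 141/500
merge 18/125 + 149/1000 → 293/1000
merge 187/1000 + 119/500 → 17/40
merge 141/500 + 293/1000 → 23/40
merge 17/40 + 23/40 → 1
L = 149/1000 + 119/500 + 141/500 + 293/1000 + 17/40 + 23/40 + 1 = 1481/500 = 2.962 bits/symbol.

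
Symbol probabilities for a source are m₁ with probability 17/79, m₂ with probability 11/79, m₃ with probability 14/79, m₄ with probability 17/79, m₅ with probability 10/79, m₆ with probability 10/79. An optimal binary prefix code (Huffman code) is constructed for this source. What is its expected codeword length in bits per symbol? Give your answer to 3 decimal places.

Repeatedly combine the two least-probable nodes; the expected code length is the sum of the merged weights.
merge 10/79 + 10/79 → 20/79
merge 11/79 + 14/79 → 25/79
merge 17/79 + 17/79 → 34/79
merge 20/79 + 25/79 → 45/79
merge 34/79 + 45/79 → 1
L = 20/79 + 25/79 + 34/79 + 45/79 + 1 = 203/79 ≈ 2.570 bits/symbol.

2.570 bits/symbol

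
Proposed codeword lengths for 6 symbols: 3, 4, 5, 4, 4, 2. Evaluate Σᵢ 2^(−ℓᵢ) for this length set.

With common denominator 2^5 = 32: Σ 2^(−ℓᵢ) = 4/32 + 2/32 + 1/32 + 2/32 + 2/32 + 8/32 = 19/32 = 0.59375.

0.59375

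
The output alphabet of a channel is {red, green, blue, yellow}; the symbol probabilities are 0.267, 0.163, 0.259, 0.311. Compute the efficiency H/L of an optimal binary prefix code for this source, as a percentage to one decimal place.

Entropy H = −Σ p log₂ p ≈ 1.9641 bits.
Huffman merges: 163/1000+259/1000→211/500; 267/1000+311/1000→289/500; 211/500+289/500→1. L = 2 ≈ 2.0000.
Efficiency = H/L = 1.9641/2.0000 = 98.2%.

98.2%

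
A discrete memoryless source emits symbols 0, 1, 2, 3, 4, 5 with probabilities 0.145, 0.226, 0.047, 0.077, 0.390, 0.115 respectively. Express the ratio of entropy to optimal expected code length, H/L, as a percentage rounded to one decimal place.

96.8%

Entropy H = −Σ p log₂ p ≈ 2.2696 bits.
Huffman merges: 47/1000+77/1000→31/250; 23/200+31/250→239/1000; 29/200+113/500→371/1000; 239/1000+371/1000→61/100; 39/100+61/100→1. L = 293/125 ≈ 2.3440.
Efficiency = H/L = 2.2696/2.3440 = 96.8%.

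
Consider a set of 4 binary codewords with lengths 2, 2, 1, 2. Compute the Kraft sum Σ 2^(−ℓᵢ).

With common denominator 2^2 = 4: Σ 2^(−ℓᵢ) = 1/4 + 1/4 + 2/4 + 1/4 = 5/4 = 1.25.

1.25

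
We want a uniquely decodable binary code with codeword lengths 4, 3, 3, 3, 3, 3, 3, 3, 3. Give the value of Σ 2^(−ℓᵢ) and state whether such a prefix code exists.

With common denominator 2^4 = 16: Σ 2^(−ℓᵢ) = 1/16 + 2/16 + 2/16 + 2/16 + 2/16 + 2/16 + 2/16 + 2/16 + 2/16 = 17/16 = 1.0625.
Kraft's inequality requires Σ ≤ 1; here Σ = 1.0625 > 1, so no such prefix code exists.

1.0625; no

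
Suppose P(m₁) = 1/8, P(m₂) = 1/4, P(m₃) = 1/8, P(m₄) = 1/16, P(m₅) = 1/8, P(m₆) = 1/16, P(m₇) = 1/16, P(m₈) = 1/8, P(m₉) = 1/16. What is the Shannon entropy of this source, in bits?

Each probability is a power of 1/2, so log₂(1/p) is an integer.
H = Σ p·log₂(1/p) = 1/8·3 + 1/4·2 + 1/8·3 + 1/16·4 + 1/8·3 + 1/16·4 + 1/16·4 + 1/8·3 + 1/16·4 = 3 bits.

3 bits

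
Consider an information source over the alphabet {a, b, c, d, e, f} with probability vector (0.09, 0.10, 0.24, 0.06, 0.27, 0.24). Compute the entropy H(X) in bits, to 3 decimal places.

H = −Σ pᵢ log₂ pᵢ.
−0.09·log₂(0.09) = 0.3127
−0.10·log₂(0.10) = 0.3322
−0.24·log₂(0.24) = 0.4941
−0.06·log₂(0.06) = 0.2435
−0.27·log₂(0.27) = 0.5100
−0.24·log₂(0.24) = 0.4941
Sum ≈ 2.3867 → 2.387 bits.

2.387 bits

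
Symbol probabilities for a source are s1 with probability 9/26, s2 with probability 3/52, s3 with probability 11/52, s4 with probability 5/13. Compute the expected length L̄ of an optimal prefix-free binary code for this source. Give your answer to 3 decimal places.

Repeatedly combine the two least-probable nodes; the expected code length is the sum of the merged weights.
merge 3/52 + 11/52 → 7/26
merge 7/26 + 9/26 → 8/13
merge 5/13 + 8/13 → 1
L = 7/26 + 8/13 + 1 = 49/26 ≈ 1.885 bits/symbol.

1.885 bits/symbol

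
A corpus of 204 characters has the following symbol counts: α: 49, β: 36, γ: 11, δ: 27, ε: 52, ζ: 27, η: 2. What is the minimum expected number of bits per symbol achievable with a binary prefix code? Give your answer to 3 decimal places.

2.569 bits/symbol

Probabilities are the counts divided by 204.
Repeatedly combine the two least-probable nodes; the expected code length is the sum of the merged weights.
merge 1/102 + 11/204 → 13/204
merge 13/204 + 9/68 → 10/51
merge 9/68 + 3/17 → 21/68
merge 10/51 + 49/204 → 89/204
merge 13/51 + 21/68 → 115/204
merge 89/204 + 115/204 → 1
L = 13/204 + 10/51 + 21/68 + 89/204 + 115/204 + 1 = 131/51 ≈ 2.569 bits/symbol.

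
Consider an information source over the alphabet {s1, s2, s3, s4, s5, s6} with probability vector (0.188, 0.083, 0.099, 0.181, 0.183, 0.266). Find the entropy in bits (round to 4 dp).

H = −Σ pᵢ log₂ pᵢ.
−0.188·log₂(0.188) = 0.4533
−0.083·log₂(0.083) = 0.2980
−0.099·log₂(0.099) = 0.3303
−0.181·log₂(0.181) = 0.4463
−0.183·log₂(0.183) = 0.4484
−0.266·log₂(0.266) = 0.5082
Sum ≈ 2.4845 → 2.4845 bits.

2.4845 bits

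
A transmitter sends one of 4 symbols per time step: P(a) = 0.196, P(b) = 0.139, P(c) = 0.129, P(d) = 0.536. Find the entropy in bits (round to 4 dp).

H = −Σ pᵢ log₂ pᵢ.
−0.196·log₂(0.196) = 0.4608
−0.139·log₂(0.139) = 0.3957
−0.129·log₂(0.129) = 0.3811
−0.536·log₂(0.536) = 0.4822
Sum ≈ 1.7199 → 1.7199 bits.

1.7199 bits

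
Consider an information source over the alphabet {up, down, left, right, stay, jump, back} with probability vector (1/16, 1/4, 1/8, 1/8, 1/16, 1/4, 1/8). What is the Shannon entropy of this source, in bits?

Each probability is a power of 1/2, so log₂(1/p) is an integer.
H = Σ p·log₂(1/p) = 1/16·4 + 1/4·2 + 1/8·3 + 1/8·3 + 1/16·4 + 1/4·2 + 1/8·3 = 2.625 bits.

2.625 bits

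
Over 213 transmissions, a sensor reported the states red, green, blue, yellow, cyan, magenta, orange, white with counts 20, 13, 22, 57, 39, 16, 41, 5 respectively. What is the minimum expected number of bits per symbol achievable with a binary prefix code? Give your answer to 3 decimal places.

2.784 bits/symbol

Probabilities are the counts divided by 213.
Repeatedly combine the two least-probable nodes; the expected code length is the sum of the merged weights.
merge 5/213 + 13/213 → 6/71
merge 16/213 + 6/71 → 34/213
merge 20/213 + 22/213 → 14/71
merge 34/213 + 13/71 → 73/213
merge 41/213 + 14/71 → 83/213
merge 19/71 + 73/213 → 130/213
merge 83/213 + 130/213 → 1
L = 6/71 + 34/213 + 14/71 + 73/213 + 83/213 + 130/213 + 1 = 593/213 ≈ 2.784 bits/symbol.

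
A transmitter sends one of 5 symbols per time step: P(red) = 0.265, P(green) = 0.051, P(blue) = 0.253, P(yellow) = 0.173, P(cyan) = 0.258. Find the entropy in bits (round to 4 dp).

2.1705 bits

H = −Σ pᵢ log₂ pᵢ.
−0.265·log₂(0.265) = 0.5077
−0.051·log₂(0.051) = 0.2190
−0.253·log₂(0.253) = 0.5016
−0.173·log₂(0.173) = 0.4379
−0.258·log₂(0.258) = 0.5043
Sum ≈ 2.1705 → 2.1705 bits.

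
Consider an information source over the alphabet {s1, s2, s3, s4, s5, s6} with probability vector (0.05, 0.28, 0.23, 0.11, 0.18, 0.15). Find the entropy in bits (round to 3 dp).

H = −Σ pᵢ log₂ pᵢ.
−0.05·log₂(0.05) = 0.2161
−0.28·log₂(0.28) = 0.5142
−0.23·log₂(0.23) = 0.4877
−0.11·log₂(0.11) = 0.3503
−0.18·log₂(0.18) = 0.4453
−0.15·log₂(0.15) = 0.4105
Sum ≈ 2.4241 → 2.424 bits.

2.424 bits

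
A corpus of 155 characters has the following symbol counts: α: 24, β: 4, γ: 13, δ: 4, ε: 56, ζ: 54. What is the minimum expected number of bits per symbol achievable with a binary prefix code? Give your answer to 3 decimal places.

Probabilities are the counts divided by 155.
Repeatedly combine the two least-probable nodes; the expected code length is the sum of the merged weights.
merge 4/155 + 4/155 → 8/155
merge 8/155 + 13/155 → 21/155
merge 21/155 + 24/155 → 9/31
merge 9/31 + 54/155 → 99/155
merge 56/155 + 99/155 → 1
L = 8/155 + 21/155 + 9/31 + 99/155 + 1 = 328/155 ≈ 2.116 bits/symbol.

2.116 bits/symbol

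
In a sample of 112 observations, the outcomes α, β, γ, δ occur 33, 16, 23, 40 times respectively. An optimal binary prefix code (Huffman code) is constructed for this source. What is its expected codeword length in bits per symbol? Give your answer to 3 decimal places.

1.991 bits/symbol

Probabilities are the counts divided by 112.
Repeatedly combine the two least-probable nodes; the expected code length is the sum of the merged weights.
merge 1/7 + 23/112 → 39/112
merge 33/112 + 39/112 → 9/14
merge 5/14 + 9/14 → 1
L = 39/112 + 9/14 + 1 = 223/112 ≈ 1.991 bits/symbol.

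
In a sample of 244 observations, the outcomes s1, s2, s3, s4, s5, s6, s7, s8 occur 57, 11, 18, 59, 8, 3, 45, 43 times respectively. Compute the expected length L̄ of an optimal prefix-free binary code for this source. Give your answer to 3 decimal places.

Probabilities are the counts divided by 244.
Repeatedly combine the two least-probable nodes; the expected code length is the sum of the merged weights.
merge 3/244 + 2/61 → 11/244
merge 11/244 + 11/244 → 11/122
merge 9/122 + 11/122 → 10/61
merge 10/61 + 43/244 → 83/244
merge 45/244 + 57/244 → 51/122
merge 59/244 + 83/244 → 71/122
merge 51/122 + 71/122 → 1
L = 11/244 + 11/122 + 10/61 + 83/244 + 51/122 + 71/122 + 1 = 161/61 ≈ 2.639 bits/symbol.

2.639 bits/symbol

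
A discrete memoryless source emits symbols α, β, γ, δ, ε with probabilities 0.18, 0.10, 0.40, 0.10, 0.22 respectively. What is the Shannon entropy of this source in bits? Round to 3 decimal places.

2.119 bits

H = −Σ pᵢ log₂ pᵢ.
−0.18·log₂(0.18) = 0.4453
−0.10·log₂(0.10) = 0.3322
−0.40·log₂(0.40) = 0.5288
−0.10·log₂(0.10) = 0.3322
−0.22·log₂(0.22) = 0.4806
Sum ≈ 2.1190 → 2.119 bits.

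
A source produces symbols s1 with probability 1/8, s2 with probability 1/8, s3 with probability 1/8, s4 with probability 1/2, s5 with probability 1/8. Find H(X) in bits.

2 bits

Each probability is a power of 1/2, so log₂(1/p) is an integer.
H = Σ p·log₂(1/p) = 1/8·3 + 1/8·3 + 1/8·3 + 1/2·1 + 1/8·3 = 2 bits.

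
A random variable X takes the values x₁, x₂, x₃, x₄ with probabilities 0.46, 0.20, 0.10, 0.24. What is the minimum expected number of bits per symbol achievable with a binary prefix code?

1.84 bits/symbol

Repeatedly combine the two least-probable nodes; the expected code length is the sum of the merged weights.
merge 1/10 + 1/5 → 3/10
merge 6/25 + 3/10 → 27/50
merge 23/50 + 27/50 → 1
L = 3/10 + 27/50 + 1 = 46/25 = 1.84 bits/symbol.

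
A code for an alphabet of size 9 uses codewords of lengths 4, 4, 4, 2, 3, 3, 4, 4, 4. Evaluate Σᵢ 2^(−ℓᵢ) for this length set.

0.875

With common denominator 2^4 = 16: Σ 2^(−ℓᵢ) = 1/16 + 1/16 + 1/16 + 4/16 + 2/16 + 2/16 + 1/16 + 1/16 + 1/16 = 14/16 = 0.875.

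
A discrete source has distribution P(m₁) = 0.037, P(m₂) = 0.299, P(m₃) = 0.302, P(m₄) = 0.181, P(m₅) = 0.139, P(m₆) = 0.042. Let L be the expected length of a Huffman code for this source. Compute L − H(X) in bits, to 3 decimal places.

0.044 bits

Entropy H = −Σ p log₂ p ≈ 2.2526 bits.
Huffman merges: 37/1000+21/500→79/1000; 79/1000+139/1000→109/500; 181/1000+109/500→399/1000; 299/1000+151/500→601/1000; 399/1000+601/1000→1. L = 2297/1000 ≈ 2.2970.
L − H = 2.2970 − 2.2526 = 0.044 bits.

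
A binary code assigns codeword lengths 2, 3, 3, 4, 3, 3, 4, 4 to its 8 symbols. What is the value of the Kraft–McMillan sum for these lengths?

With common denominator 2^4 = 16: Σ 2^(−ℓᵢ) = 4/16 + 2/16 + 2/16 + 1/16 + 2/16 + 2/16 + 1/16 + 1/16 = 15/16 = 0.9375.

0.9375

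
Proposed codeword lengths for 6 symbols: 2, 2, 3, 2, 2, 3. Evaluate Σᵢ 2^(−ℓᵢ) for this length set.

1.25

With common denominator 2^3 = 8: Σ 2^(−ℓᵢ) = 2/8 + 2/8 + 1/8 + 2/8 + 2/8 + 1/8 = 10/8 = 1.25.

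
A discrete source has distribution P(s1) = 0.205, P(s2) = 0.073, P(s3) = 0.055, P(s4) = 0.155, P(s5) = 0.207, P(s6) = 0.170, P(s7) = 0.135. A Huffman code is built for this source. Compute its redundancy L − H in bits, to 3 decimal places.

Entropy H = −Σ p log₂ p ≈ 2.6863 bits.
Huffman merges: 11/200+73/1000→16/125; 16/125+27/200→263/1000; 31/200+17/100→13/40; 41/200+207/1000→103/250; 263/1000+13/40→147/250; 103/250+147/250→1. L = 679/250 ≈ 2.7160.
L − H = 2.7160 − 2.6863 = 0.030 bits.

0.030 bits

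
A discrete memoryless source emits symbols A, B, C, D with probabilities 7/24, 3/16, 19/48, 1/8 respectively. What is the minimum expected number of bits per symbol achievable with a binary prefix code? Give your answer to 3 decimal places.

1.917 bits/symbol

Repeatedly combine the two least-probable nodes; the expected code length is the sum of the merged weights.
merge 1/8 + 3/16 → 5/16
merge 7/24 + 5/16 → 29/48
merge 19/48 + 29/48 → 1
L = 5/16 + 29/48 + 1 = 23/12 ≈ 1.917 bits/symbol.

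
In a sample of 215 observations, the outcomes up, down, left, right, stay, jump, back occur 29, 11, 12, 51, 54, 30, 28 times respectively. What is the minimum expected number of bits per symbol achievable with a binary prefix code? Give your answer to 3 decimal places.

Probabilities are the counts divided by 215.
Repeatedly combine the two least-probable nodes; the expected code length is the sum of the merged weights.
merge 11/215 + 12/215 → 23/215
merge 23/215 + 28/215 → 51/215
merge 29/215 + 6/43 → 59/215
merge 51/215 + 51/215 → 102/215
merge 54/215 + 59/215 → 113/215
merge 102/215 + 113/215 → 1
L = 23/215 + 51/215 + 59/215 + 102/215 + 113/215 + 1 = 563/215 ≈ 2.619 bits/symbol.

2.619 bits/symbol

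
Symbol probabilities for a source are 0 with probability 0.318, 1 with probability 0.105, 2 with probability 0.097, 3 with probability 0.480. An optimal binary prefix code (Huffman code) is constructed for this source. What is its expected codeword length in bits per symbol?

1.722 bits/symbol

Repeatedly combine the two least-probable nodes; the expected code length is the sum of the merged weights.
merge 97/1000 + 21/200 → 101/500
merge 101/500 + 159/500 → 13/25
merge 12/25 + 13/25 → 1
L = 101/500 + 13/25 + 1 = 861/500 = 1.722 bits/symbol.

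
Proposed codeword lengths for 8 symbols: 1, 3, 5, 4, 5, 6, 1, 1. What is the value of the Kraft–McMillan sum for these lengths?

With common denominator 2^6 = 64: Σ 2^(−ℓᵢ) = 32/64 + 8/64 + 2/64 + 4/64 + 2/64 + 1/64 + 32/64 + 32/64 = 113/64 = 1.765625.

1.765625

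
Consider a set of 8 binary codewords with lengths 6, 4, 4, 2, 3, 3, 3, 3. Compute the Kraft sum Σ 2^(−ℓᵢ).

With common denominator 2^6 = 64: Σ 2^(−ℓᵢ) = 1/64 + 4/64 + 4/64 + 16/64 + 8/64 + 8/64 + 8/64 + 8/64 = 57/64 = 0.890625.

0.890625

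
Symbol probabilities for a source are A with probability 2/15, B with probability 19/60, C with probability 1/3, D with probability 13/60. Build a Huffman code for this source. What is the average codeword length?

2 bits/symbol

Repeatedly combine the two least-probable nodes; the expected code length is the sum of the merged weights.
merge 2/15 + 13/60 → 7/20
merge 19/60 + 1/3 → 13/20
merge 7/20 + 13/20 → 1
L = 7/20 + 13/20 + 1 = 2 bits/symbol.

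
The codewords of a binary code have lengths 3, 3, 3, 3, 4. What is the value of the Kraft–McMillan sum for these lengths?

0.5625

With common denominator 2^4 = 16: Σ 2^(−ℓᵢ) = 2/16 + 2/16 + 2/16 + 2/16 + 1/16 = 9/16 = 0.5625.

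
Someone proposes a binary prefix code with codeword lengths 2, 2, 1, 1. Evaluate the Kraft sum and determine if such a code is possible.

With common denominator 2^2 = 4: Σ 2^(−ℓᵢ) = 1/4 + 1/4 + 2/4 + 2/4 = 6/4 = 1.5.
Kraft's inequality requires Σ ≤ 1; here Σ = 1.5 > 1, so no such prefix code exists.

1.5; no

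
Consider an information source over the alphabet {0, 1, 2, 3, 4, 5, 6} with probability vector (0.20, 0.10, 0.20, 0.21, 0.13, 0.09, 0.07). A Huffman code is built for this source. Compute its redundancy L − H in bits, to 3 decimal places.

Entropy H = −Σ p log₂ p ≈ 2.6976 bits.
Huffman merges: 7/100+9/100→4/25; 1/10+13/100→23/100; 4/25+1/5→9/25; 1/5+21/100→41/100; 23/100+9/25→59/100; 41/100+59/100→1. L = 11/4 ≈ 2.7500.
L − H = 2.7500 − 2.6976 = 0.052 bits.

0.052 bits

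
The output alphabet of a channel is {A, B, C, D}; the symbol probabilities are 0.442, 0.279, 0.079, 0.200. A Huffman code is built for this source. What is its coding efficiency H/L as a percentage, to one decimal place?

Entropy H = −Σ p log₂ p ≈ 1.7881 bits.
Huffman merges: 79/1000+1/5→279/1000; 279/1000+279/1000→279/500; 221/500+279/500→1. L = 1837/1000 ≈ 1.8370.
Efficiency = H/L = 1.7881/1.8370 = 97.3%.

97.3%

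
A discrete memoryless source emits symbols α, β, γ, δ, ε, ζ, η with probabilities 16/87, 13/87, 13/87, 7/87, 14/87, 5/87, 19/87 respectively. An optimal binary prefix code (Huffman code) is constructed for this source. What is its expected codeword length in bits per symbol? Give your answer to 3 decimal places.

2.736 bits/symbol

Repeatedly combine the two least-probable nodes; the expected code length is the sum of the merged weights.
merge 5/87 + 7/87 → 4/29
merge 4/29 + 13/87 → 25/87
merge 13/87 + 14/87 → 9/29
merge 16/87 + 19/87 → 35/87
merge 25/87 + 9/29 → 52/87
merge 35/87 + 52/87 → 1
L = 4/29 + 25/87 + 9/29 + 35/87 + 52/87 + 1 = 238/87 ≈ 2.736 bits/symbol.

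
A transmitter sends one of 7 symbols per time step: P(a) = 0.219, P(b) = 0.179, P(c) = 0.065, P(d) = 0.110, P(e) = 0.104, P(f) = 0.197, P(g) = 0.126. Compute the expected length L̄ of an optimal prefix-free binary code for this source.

2.753 bits/symbol

Repeatedly combine the two least-probable nodes; the expected code length is the sum of the merged weights.
merge 13/200 + 13/125 → 169/1000
merge 11/100 + 63/500 → 59/250
merge 169/1000 + 179/1000 → 87/250
merge 197/1000 + 219/1000 → 52/125
merge 59/250 + 87/250 → 73/125
merge 52/125 + 73/125 → 1
L = 169/1000 + 59/250 + 87/250 + 52/125 + 73/125 + 1 = 2753/1000 = 2.753 bits/symbol.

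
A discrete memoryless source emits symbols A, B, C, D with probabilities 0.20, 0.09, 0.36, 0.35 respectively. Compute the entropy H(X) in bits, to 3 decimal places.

H = −Σ pᵢ log₂ pᵢ.
−0.20·log₂(0.20) = 0.4644
−0.09·log₂(0.09) = 0.3127
−0.36·log₂(0.36) = 0.5306
−0.35·log₂(0.35) = 0.5301
Sum ≈ 1.8378 → 1.838 bits.

1.838 bits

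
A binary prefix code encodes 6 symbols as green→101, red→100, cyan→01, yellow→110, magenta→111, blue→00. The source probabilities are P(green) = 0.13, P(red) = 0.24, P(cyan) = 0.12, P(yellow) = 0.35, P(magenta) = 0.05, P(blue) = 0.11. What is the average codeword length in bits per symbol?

L̄ = Σ pᵢ·ℓᵢ = 0.13·3 + 0.24·3 + 0.12·2 + 0.35·3 + 0.05·3 + 0.11·2 = 2.77 bits/symbol.

2.77 bits/symbol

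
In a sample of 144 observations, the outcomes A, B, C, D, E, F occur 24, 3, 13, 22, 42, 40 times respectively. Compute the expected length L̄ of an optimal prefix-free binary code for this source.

2.375 bits/symbol

Probabilities are the counts divided by 144.
Repeatedly combine the two least-probable nodes; the expected code length is the sum of the merged weights.
merge 1/48 + 13/144 → 1/9
merge 1/9 + 11/72 → 19/72
merge 1/6 + 19/72 → 31/72
merge 5/18 + 7/24 → 41/72
merge 31/72 + 41/72 → 1
L = 1/9 + 19/72 + 31/72 + 41/72 + 1 = 19/8 = 2.375 bits/symbol.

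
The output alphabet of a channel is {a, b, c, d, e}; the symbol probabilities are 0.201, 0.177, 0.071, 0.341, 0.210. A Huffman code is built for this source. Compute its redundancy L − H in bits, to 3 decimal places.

0.068 bits

Entropy H = −Σ p log₂ p ≈ 2.1805 bits.
Huffman merges: 71/1000+177/1000→31/125; 201/1000+21/100→411/1000; 31/125+341/1000→589/1000; 411/1000+589/1000→1. L = 281/125 ≈ 2.2480.
L − H = 2.2480 − 2.1805 = 0.068 bits.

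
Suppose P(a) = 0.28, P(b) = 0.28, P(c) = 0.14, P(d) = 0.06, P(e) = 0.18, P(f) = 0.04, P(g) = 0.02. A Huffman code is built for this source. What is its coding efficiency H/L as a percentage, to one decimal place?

98.9%

Entropy H = −Σ p log₂ p ≈ 2.4130 bits.
Huffman merges: 1/50+1/25→3/50; 3/50+3/50→3/25; 3/25+7/50→13/50; 9/50+13/50→11/25; 7/25+7/25→14/25; 11/25+14/25→1. L = 61/25 ≈ 2.4400.
Efficiency = H/L = 2.4130/2.4400 = 98.9%.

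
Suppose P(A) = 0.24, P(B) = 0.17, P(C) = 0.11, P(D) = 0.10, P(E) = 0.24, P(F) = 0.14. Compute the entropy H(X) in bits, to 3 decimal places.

2.502 bits

H = −Σ pᵢ log₂ pᵢ.
−0.24·log₂(0.24) = 0.4941
−0.17·log₂(0.17) = 0.4346
−0.11·log₂(0.11) = 0.3503
−0.10·log₂(0.10) = 0.3322
−0.24·log₂(0.24) = 0.4941
−0.14·log₂(0.14) = 0.3971
Sum ≈ 2.5024 → 2.502 bits.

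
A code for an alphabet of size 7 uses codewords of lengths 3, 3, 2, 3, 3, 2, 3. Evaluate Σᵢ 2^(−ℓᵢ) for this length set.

1.125

With common denominator 2^3 = 8: Σ 2^(−ℓᵢ) = 1/8 + 1/8 + 2/8 + 1/8 + 1/8 + 2/8 + 1/8 = 9/8 = 1.125.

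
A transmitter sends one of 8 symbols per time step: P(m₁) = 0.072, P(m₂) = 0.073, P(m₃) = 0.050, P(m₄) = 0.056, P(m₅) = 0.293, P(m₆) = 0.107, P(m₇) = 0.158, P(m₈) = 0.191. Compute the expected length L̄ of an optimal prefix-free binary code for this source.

2.767 bits/symbol

Repeatedly combine the two least-probable nodes; the expected code length is the sum of the merged weights.
merge 1/20 + 7/125 → 53/500
merge 9/125 + 73/1000 → 29/200
merge 53/500 + 107/1000 → 213/1000
merge 29/200 + 79/500 → 303/1000
merge 191/1000 + 213/1000 → 101/250
merge 293/1000 + 303/1000 → 149/250
merge 101/250 + 149/250 → 1
L = 53/500 + 29/200 + 213/1000 + 303/1000 + 101/250 + 149/250 + 1 = 2767/1000 = 2.767 bits/symbol.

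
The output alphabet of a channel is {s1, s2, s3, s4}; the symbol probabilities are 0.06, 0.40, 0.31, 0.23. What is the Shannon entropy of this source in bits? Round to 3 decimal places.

H = −Σ pᵢ log₂ pᵢ.
−0.06·log₂(0.06) = 0.2435
−0.40·log₂(0.40) = 0.5288
−0.31·log₂(0.31) = 0.5238
−0.23·log₂(0.23) = 0.4877
Sum ≈ 1.7838 → 1.784 bits.

1.784 bits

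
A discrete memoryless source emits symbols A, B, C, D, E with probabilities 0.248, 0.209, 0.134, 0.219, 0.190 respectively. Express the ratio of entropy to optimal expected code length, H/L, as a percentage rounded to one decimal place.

98.7%

Entropy H = −Σ p log₂ p ≈ 2.2945 bits.
Huffman merges: 67/500+19/100→81/250; 209/1000+219/1000→107/250; 31/125+81/250→143/250; 107/250+143/250→1. L = 581/250 ≈ 2.3240.
Efficiency = H/L = 2.2945/2.3240 = 98.7%.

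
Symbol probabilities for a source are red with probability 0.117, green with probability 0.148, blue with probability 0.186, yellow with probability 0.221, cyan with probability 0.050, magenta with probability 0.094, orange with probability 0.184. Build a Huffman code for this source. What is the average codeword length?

Repeatedly combine the two least-probable nodes; the expected code length is the sum of the merged weights.
merge 1/20 + 47/500 → 18/125
merge 117/1000 + 18/125 → 261/1000
merge 37/250 + 23/125 → 83/250
merge 93/500 + 221/1000 → 407/1000
merge 261/1000 + 83/250 → 593/1000
merge 407/1000 + 593/1000 → 1
L = 18/125 + 261/1000 + 83/250 + 407/1000 + 593/1000 + 1 = 2737/1000 = 2.737 bits/symbol.

2.737 bits/symbol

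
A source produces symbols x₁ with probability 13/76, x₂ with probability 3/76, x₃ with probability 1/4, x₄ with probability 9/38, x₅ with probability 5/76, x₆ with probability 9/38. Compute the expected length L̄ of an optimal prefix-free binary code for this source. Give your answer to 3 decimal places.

Repeatedly combine the two least-probable nodes; the expected code length is the sum of the merged weights.
merge 3/76 + 5/76 → 2/19
merge 2/19 + 13/76 → 21/76
merge 9/38 + 9/38 → 9/19
merge 1/4 + 21/76 → 10/19
merge 9/19 + 10/19 → 1
L = 2/19 + 21/76 + 9/19 + 10/19 + 1 = 181/76 ≈ 2.382 bits/symbol.

2.382 bits/symbol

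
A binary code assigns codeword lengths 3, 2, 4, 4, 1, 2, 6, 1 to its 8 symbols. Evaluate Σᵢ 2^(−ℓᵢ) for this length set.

1.765625

With common denominator 2^6 = 64: Σ 2^(−ℓᵢ) = 8/64 + 16/64 + 4/64 + 4/64 + 32/64 + 16/64 + 1/64 + 32/64 = 113/64 = 1.765625.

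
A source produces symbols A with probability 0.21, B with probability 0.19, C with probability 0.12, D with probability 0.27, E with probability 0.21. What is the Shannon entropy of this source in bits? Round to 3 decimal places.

H = −Σ pᵢ log₂ pᵢ.
−0.21·log₂(0.21) = 0.4728
−0.19·log₂(0.19) = 0.4552
−0.12·log₂(0.12) = 0.3671
−0.27·log₂(0.27) = 0.5100
−0.21·log₂(0.21) = 0.4728
Sum ≈ 2.2780 → 2.278 bits.

2.278 bits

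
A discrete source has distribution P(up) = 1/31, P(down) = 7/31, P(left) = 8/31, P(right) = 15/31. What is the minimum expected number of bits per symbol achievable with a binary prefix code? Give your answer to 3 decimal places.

1.774 bits/symbol

Repeatedly combine the two least-probable nodes; the expected code length is the sum of the merged weights.
merge 1/31 + 7/31 → 8/31
merge 8/31 + 8/31 → 16/31
merge 15/31 + 16/31 → 1
L = 8/31 + 16/31 + 1 = 55/31 ≈ 1.774 bits/symbol.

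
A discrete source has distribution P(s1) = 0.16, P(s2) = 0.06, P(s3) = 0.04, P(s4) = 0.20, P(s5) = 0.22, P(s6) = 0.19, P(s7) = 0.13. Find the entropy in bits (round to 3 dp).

H = −Σ pᵢ log₂ pᵢ.
−0.16·log₂(0.16) = 0.4230
−0.06·log₂(0.06) = 0.2435
−0.04·log₂(0.04) = 0.1858
−0.20·log₂(0.20) = 0.4644
−0.22·log₂(0.22) = 0.4806
−0.19·log₂(0.19) = 0.4552
−0.13·log₂(0.13) = 0.3826
Sum ≈ 2.6351 → 2.635 bits.

2.635 bits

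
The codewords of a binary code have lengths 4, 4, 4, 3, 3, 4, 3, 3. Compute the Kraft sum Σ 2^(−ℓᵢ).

0.75

With common denominator 2^4 = 16: Σ 2^(−ℓᵢ) = 1/16 + 1/16 + 1/16 + 2/16 + 2/16 + 1/16 + 2/16 + 2/16 = 12/16 = 0.75.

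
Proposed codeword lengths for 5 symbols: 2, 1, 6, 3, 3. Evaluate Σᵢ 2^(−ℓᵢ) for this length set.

1.015625

With common denominator 2^6 = 64: Σ 2^(−ℓᵢ) = 16/64 + 32/64 + 1/64 + 8/64 + 8/64 = 65/64 = 1.015625.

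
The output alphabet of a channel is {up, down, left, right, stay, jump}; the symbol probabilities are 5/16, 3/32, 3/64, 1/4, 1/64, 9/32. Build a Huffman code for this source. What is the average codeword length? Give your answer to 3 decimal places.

Repeatedly combine the two least-probable nodes; the expected code length is the sum of the merged weights.
merge 1/64 + 3/64 → 1/16
merge 1/16 + 3/32 → 5/32
merge 5/32 + 1/4 → 13/32
merge 9/32 + 5/16 → 19/32
merge 13/32 + 19/32 → 1
L = 1/16 + 5/32 + 13/32 + 19/32 + 1 = 71/32 ≈ 2.219 bits/symbol.

2.219 bits/symbol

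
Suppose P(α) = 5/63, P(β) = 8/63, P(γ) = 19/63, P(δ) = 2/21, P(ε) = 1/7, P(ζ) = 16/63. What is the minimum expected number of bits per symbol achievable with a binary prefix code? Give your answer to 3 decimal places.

2.444 bits/symbol

Repeatedly combine the two least-probable nodes; the expected code length is the sum of the merged weights.
merge 5/63 + 2/21 → 11/63
merge 8/63 + 1/7 → 17/63
merge 11/63 + 16/63 → 3/7
merge 17/63 + 19/63 → 4/7
merge 3/7 + 4/7 → 1
L = 11/63 + 17/63 + 3/7 + 4/7 + 1 = 22/9 ≈ 2.444 bits/symbol.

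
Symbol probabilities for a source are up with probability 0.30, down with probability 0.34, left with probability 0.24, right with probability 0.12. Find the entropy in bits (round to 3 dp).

H = −Σ pᵢ log₂ pᵢ.
−0.30·log₂(0.30) = 0.5211
−0.34·log₂(0.34) = 0.5292
−0.24·log₂(0.24) = 0.4941
−0.12·log₂(0.12) = 0.3671
Sum ≈ 1.9115 → 1.911 bits.

1.911 bits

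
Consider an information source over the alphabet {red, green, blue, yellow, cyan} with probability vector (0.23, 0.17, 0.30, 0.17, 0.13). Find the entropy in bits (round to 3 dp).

2.261 bits

H = −Σ pᵢ log₂ pᵢ.
−0.23·log₂(0.23) = 0.4877
−0.17·log₂(0.17) = 0.4346
−0.30·log₂(0.30) = 0.5211
−0.17·log₂(0.17) = 0.4346
−0.13·log₂(0.13) = 0.3826
Sum ≈ 2.2606 → 2.261 bits.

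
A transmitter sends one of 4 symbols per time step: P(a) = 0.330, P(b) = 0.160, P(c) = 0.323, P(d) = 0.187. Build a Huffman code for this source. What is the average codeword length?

Repeatedly combine the two least-probable nodes; the expected code length is the sum of the merged weights.
merge 4/25 + 187/1000 → 347/1000
merge 323/1000 + 33/100 → 653/1000
merge 347/1000 + 653/1000 → 1
L = 347/1000 + 653/1000 + 1 = 2 bits/symbol.

2 bits/symbol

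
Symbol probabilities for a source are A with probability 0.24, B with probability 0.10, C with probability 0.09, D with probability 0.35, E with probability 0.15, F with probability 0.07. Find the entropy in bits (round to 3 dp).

2.348 bits

H = −Σ pᵢ log₂ pᵢ.
−0.24·log₂(0.24) = 0.4941
−0.10·log₂(0.10) = 0.3322
−0.09·log₂(0.09) = 0.3127
−0.35·log₂(0.35) = 0.5301
−0.15·log₂(0.15) = 0.4105
−0.07·log₂(0.07) = 0.2686
Sum ≈ 2.3482 → 2.348 bits.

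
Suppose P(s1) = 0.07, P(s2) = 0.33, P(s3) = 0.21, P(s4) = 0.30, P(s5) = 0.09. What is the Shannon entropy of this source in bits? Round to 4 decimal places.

2.1029 bits

H = −Σ pᵢ log₂ pᵢ.
−0.07·log₂(0.07) = 0.2686
−0.33·log₂(0.33) = 0.5278
−0.21·log₂(0.21) = 0.4728
−0.30·log₂(0.30) = 0.5211
−0.09·log₂(0.09) = 0.3127
Sum ≈ 2.1029 → 2.1029 bits.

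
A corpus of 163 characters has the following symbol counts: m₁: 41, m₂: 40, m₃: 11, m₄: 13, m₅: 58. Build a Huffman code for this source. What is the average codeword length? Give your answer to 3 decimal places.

Probabilities are the counts divided by 163.
Repeatedly combine the two least-probable nodes; the expected code length is the sum of the merged weights.
merge 11/163 + 13/163 → 24/163
merge 24/163 + 40/163 → 64/163
merge 41/163 + 58/163 → 99/163
merge 64/163 + 99/163 → 1
L = 24/163 + 64/163 + 99/163 + 1 = 350/163 ≈ 2.147 bits/symbol.

2.147 bits/symbol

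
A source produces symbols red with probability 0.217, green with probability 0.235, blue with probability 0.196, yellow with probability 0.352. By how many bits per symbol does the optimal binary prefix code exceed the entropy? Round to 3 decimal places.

0.040 bits

Entropy H = −Σ p log₂ p ≈ 1.9603 bits.
Huffman merges: 49/250+217/1000→413/1000; 47/200+44/125→587/1000; 413/1000+587/1000→1. L = 2 ≈ 2.0000.
L − H = 2.0000 − 1.9603 = 0.040 bits.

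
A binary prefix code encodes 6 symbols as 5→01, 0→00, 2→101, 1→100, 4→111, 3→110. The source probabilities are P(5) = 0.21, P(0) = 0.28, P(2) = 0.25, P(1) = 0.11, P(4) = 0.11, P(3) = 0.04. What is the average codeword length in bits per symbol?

L̄ = Σ pᵢ·ℓᵢ = 0.21·2 + 0.28·2 + 0.25·3 + 0.11·3 + 0.11·3 + 0.04·3 = 2.51 bits/symbol.

2.51 bits/symbol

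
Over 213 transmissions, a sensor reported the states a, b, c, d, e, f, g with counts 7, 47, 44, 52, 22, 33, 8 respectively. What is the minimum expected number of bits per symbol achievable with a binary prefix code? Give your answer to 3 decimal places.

2.573 bits/symbol

Probabilities are the counts divided by 213.
Repeatedly combine the two least-probable nodes; the expected code length is the sum of the merged weights.
merge 7/213 + 8/213 → 5/71
merge 5/71 + 22/213 → 37/213
merge 11/71 + 37/213 → 70/213
merge 44/213 + 47/213 → 91/213
merge 52/213 + 70/213 → 122/213
merge 91/213 + 122/213 → 1
L = 5/71 + 37/213 + 70/213 + 91/213 + 122/213 + 1 = 548/213 ≈ 2.573 bits/symbol.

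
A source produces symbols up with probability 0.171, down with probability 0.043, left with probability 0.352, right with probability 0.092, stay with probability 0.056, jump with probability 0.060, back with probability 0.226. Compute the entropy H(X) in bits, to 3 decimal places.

2.439 bits

H = −Σ pᵢ log₂ pᵢ.
−0.171·log₂(0.171) = 0.4357
−0.043·log₂(0.043) = 0.1952
−0.352·log₂(0.352) = 0.5302
−0.092·log₂(0.092) = 0.3167
−0.056·log₂(0.056) = 0.2329
−0.060·log₂(0.060) = 0.2435
−0.226·log₂(0.226) = 0.4849
Sum ≈ 2.4391 → 2.439 bits.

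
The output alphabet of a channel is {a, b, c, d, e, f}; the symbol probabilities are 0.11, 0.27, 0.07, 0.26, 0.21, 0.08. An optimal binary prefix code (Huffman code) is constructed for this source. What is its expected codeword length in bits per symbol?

2.41 bits/symbol

Repeatedly combine the two least-probable nodes; the expected code length is the sum of the merged weights.
merge 7/100 + 2/25 → 3/20
merge 11/100 + 3/20 → 13/50
merge 21/100 + 13/50 → 47/100
merge 13/50 + 27/100 → 53/100
merge 47/100 + 53/100 → 1
L = 3/20 + 13/50 + 47/100 + 53/100 + 1 = 241/100 = 2.41 bits/symbol.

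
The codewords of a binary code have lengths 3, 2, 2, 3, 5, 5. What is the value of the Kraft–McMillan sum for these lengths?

With common denominator 2^5 = 32: Σ 2^(−ℓᵢ) = 4/32 + 8/32 + 8/32 + 4/32 + 1/32 + 1/32 = 26/32 = 0.8125.

0.8125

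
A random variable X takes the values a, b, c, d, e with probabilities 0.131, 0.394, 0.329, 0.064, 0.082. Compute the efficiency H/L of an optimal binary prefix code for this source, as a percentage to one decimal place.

98.1%

Entropy H = −Σ p log₂ p ≈ 1.9909 bits.
Huffman merges: 8/125+41/500→73/500; 131/1000+73/500→277/1000; 277/1000+329/1000→303/500; 197/500+303/500→1. L = 2029/1000 ≈ 2.0290.
Efficiency = H/L = 1.9909/2.0290 = 98.1%.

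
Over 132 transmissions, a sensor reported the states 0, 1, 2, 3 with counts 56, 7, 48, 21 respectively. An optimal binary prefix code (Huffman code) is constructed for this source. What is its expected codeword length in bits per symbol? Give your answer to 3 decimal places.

1.788 bits/symbol

Probabilities are the counts divided by 132.
Repeatedly combine the two least-probable nodes; the expected code length is the sum of the merged weights.
merge 7/132 + 7/44 → 7/33
merge 7/33 + 4/11 → 19/33
merge 14/33 + 19/33 → 1
L = 7/33 + 19/33 + 1 = 59/33 ≈ 1.788 bits/symbol.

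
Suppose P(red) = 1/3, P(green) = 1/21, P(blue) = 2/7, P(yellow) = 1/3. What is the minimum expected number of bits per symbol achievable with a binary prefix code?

2 bits/symbol

Repeatedly combine the two least-probable nodes; the expected code length is the sum of the merged weights.
merge 1/21 + 2/7 → 1/3
merge 1/3 + 1/3 → 2/3
merge 1/3 + 2/3 → 1
L = 1/3 + 2/3 + 1 = 2 bits/symbol.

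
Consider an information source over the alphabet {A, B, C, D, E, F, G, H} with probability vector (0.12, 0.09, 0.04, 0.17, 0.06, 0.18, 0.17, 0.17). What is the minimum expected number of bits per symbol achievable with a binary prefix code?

2.92 bits/symbol

Repeatedly combine the two least-probable nodes; the expected code length is the sum of the merged weights.
merge 1/25 + 3/50 → 1/10
merge 9/100 + 1/10 → 19/100
merge 3/25 + 17/100 → 29/100
merge 17/100 + 17/100 → 17/50
merge 9/50 + 19/100 → 37/100
merge 29/100 + 17/50 → 63/100
merge 37/100 + 63/100 → 1
L = 1/10 + 19/100 + 29/100 + 17/50 + 37/100 + 63/100 + 1 = 73/25 = 2.92 bits/symbol.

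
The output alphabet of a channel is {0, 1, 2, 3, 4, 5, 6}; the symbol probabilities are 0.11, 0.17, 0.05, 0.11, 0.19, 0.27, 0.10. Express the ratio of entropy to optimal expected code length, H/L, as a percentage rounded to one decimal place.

Entropy H = −Σ p log₂ p ≈ 2.6487 bits.
Huffman merges: 1/20+1/10→3/20; 11/100+11/100→11/50; 3/20+17/100→8/25; 19/100+11/50→41/100; 27/100+8/25→59/100; 41/100+59/100→1. L = 269/100 ≈ 2.6900.
Efficiency = H/L = 2.6487/2.6900 = 98.5%.

98.5%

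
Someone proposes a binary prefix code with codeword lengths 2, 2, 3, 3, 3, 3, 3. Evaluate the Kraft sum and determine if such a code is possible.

With common denominator 2^3 = 8: Σ 2^(−ℓᵢ) = 2/8 + 2/8 + 1/8 + 1/8 + 1/8 + 1/8 + 1/8 = 9/8 = 1.125.
Kraft's inequality requires Σ ≤ 1; here Σ = 1.125 > 1, so no such prefix code exists.

1.125; no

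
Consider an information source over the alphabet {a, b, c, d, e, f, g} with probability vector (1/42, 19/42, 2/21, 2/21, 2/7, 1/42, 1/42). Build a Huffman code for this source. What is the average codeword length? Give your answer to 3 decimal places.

Repeatedly combine the two least-probable nodes; the expected code length is the sum of the merged weights.
merge 1/42 + 1/42 → 1/21
merge 1/42 + 1/21 → 1/14
merge 1/14 + 2/21 → 1/6
merge 2/21 + 1/6 → 11/42
merge 11/42 + 2/7 → 23/42
merge 19/42 + 23/42 → 1
L = 1/21 + 1/14 + 1/6 + 11/42 + 23/42 + 1 = 44/21 ≈ 2.095 bits/symbol.

2.095 bits/symbol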